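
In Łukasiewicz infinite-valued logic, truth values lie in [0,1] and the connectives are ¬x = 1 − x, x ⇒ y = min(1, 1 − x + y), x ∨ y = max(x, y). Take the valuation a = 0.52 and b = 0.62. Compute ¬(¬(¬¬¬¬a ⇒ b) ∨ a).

0.48

¬a = 1 − 0.52 = 0.48
¬¬a = 1 − 0.48 = 0.52
¬¬¬a = 1 − 0.52 = 0.48
¬¬¬¬a = 1 − 0.48 = 0.52
¬¬¬¬a ⇒ b = min(1, 1 − 0.52 + 0.62) = min(1, 1.10) = 1.00
¬(¬¬¬¬a ⇒ b) = 1 − 1.00 = 0.00
¬(¬¬¬¬a ⇒ b) ∨ a = max(0.00, 0.52) = 0.52
¬(¬(¬¬¬¬a ⇒ b) ∨ a) = 1 − 0.52 = 0.48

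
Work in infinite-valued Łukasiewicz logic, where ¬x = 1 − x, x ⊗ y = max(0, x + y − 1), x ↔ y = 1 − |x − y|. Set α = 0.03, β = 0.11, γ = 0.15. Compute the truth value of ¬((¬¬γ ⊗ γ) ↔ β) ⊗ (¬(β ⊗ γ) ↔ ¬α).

0.08

¬γ = 1 − 0.15 = 0.85
¬¬γ = 1 − 0.85 = 0.15
¬¬γ ⊗ γ = max(0, 0.15 + 0.15 − 1) = max(0, -0.70) = 0.00
(¬¬γ ⊗ γ) ↔ β = 1 − |0.00 − 0.11| = 1 − 0.11 = 0.89
¬((¬¬γ ⊗ γ) ↔ β) = 1 − 0.89 = 0.11
β ⊗ γ = max(0, 0.11 + 0.15 − 1) = max(0, -0.74) = 0.00
¬(β ⊗ γ) = 1 − 0.00 = 1.00
¬α = 1 − 0.03 = 0.97
¬(β ⊗ γ) ↔ ¬α = 1 − |1.00 − 0.97| = 1 − 0.03 = 0.97
¬((¬¬γ ⊗ γ) ↔ β) ⊗ (¬(β ⊗ γ) ↔ ¬α) = max(0, 0.11 + 0.97 − 1) = max(0, 0.08) = 0.08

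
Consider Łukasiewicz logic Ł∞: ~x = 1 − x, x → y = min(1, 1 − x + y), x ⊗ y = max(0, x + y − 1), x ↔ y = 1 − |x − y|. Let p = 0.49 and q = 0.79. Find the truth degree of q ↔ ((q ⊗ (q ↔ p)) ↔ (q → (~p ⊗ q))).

0.81

q ↔ p = 1 − |0.79 − 0.49| = 1 − 0.30 = 0.70
q ⊗ (q ↔ p) = max(0, 0.79 + 0.70 − 1) = max(0, 0.49) = 0.49
~p = 1 − 0.49 = 0.51
~p ⊗ q = max(0, 0.51 + 0.79 − 1) = max(0, 0.30) = 0.30
q → (~p ⊗ q) = min(1, 1 − 0.79 + 0.30) = min(1, 0.51) = 0.51
(q ⊗ (q ↔ p)) ↔ (q → (~p ⊗ q)) = 1 − |0.49 − 0.51| = 1 − 0.02 = 0.98
q ↔ ((q ⊗ (q ↔ p)) ↔ (q → (~p ⊗ q))) = 1 − |0.79 − 0.98| = 1 − 0.19 = 0.81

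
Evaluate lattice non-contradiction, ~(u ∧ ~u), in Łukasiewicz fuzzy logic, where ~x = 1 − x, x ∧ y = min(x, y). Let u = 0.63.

~u = 1 − 0.63 = 0.37
u ∧ ~u = min(0.63, 0.37) = 0.37
~(u ∧ ~u) = 1 − 0.37 = 0.63
(The value 0.63 < 1 shows this instance is not satisfied; not a Ł∞-tautology — its value is 1 − min(a, 1−a).)

0.63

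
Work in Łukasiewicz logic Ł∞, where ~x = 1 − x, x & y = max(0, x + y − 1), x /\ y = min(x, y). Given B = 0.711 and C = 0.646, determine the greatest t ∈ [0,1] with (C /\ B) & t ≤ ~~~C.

0.708

C /\ B = min(0.646, 0.711) = 0.646
So the left factor is C /\ B = 0.646.
~C = 1 − 0.646 = 0.354
~~C = 1 − 0.354 = 0.646
~~~C = 1 − 0.646 = 0.354
So the right-hand bound is ~~~C = 0.354.
The residuum of the Łukasiewicz t-norm gives the supremum: min(1, 1 − 0.646 + 0.354).
1 − 0.646 + 0.354 = 0.708, so t = min(1, 0.708) = 0.708.
Check: 0.646 & 0.708 = max(0, 0.354) = 0.354 ≤ 0.354.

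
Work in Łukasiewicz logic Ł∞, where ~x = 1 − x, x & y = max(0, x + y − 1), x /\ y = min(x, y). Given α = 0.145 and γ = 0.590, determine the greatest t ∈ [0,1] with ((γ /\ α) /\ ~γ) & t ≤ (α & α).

0.855

γ /\ α = min(0.590, 0.145) = 0.145
~γ = 1 − 0.590 = 0.410
(γ /\ α) /\ ~γ = min(0.145, 0.410) = 0.145
So the left factor is (γ /\ α) /\ ~γ = 0.145.
α & α = max(0, 0.145 + 0.145 − 1) = max(0, -0.710) = 0.000
So the right-hand bound is α & α = 0.000.
The residuum of the Łukasiewicz t-norm gives the supremum: min(1, 1 − 0.145 + 0.000).
1 − 0.145 + 0.000 = 0.855, so t = min(1, 0.855) = 0.855.
Check: 0.145 & 0.855 = max(0, 0.000) = 0.000 ≤ 0.000.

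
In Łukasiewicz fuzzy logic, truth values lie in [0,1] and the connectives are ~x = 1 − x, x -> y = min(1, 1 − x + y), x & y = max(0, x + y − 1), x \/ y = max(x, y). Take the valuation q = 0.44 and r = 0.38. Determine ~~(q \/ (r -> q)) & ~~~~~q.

0.56

r -> q = min(1, 1 − 0.38 + 0.44) = min(1, 1.06) = 1.00
q \/ (r -> q) = max(0.44, 1.00) = 1.00
~(q \/ (r -> q)) = 1 − 1.00 = 0.00
~~(q \/ (r -> q)) = 1 − 0.00 = 1.00
~q = 1 − 0.44 = 0.56
~~q = 1 − 0.56 = 0.44
~~~q = 1 − 0.44 = 0.56
~~~~q = 1 − 0.56 = 0.44
~~~~~q = 1 − 0.44 = 0.56
~~(q \/ (r -> q)) & ~~~~~q = max(0, 1.00 + 0.56 − 1) = max(0, 0.56) = 0.56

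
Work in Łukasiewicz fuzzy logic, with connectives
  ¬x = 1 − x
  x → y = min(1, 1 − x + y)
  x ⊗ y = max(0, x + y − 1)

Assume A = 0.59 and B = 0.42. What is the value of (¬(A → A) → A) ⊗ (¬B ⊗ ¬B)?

0.16

A → A = min(1, 1 − 0.59 + 0.59) = min(1, 1.00) = 1.00
¬(A → A) = 1 − 1.00 = 0.00
¬(A → A) → A = min(1, 1 − 0.00 + 0.59) = min(1, 1.59) = 1.00
¬B = 1 − 0.42 = 0.58
¬B ⊗ ¬B = max(0, 0.58 + 0.58 − 1) = max(0, 0.16) = 0.16
(¬(A → A) → A) ⊗ (¬B ⊗ ¬B) = max(0, 1.00 + 0.16 − 1) = max(0, 0.16) = 0.16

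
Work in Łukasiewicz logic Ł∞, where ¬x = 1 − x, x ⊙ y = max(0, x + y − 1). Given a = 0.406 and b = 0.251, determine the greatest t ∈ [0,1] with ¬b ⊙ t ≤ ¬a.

¬b = 1 − 0.251 = 0.749
So the left factor is ¬b = 0.749.
¬a = 1 − 0.406 = 0.594
So the right-hand bound is ¬a = 0.594.
The residuum of the Łukasiewicz t-norm gives the supremum: min(1, 1 − 0.749 + 0.594).
1 − 0.749 + 0.594 = 0.845, so t = min(1, 0.845) = 0.845.
Check: 0.749 ⊙ 0.845 = max(0, 0.594) = 0.594 ≤ 0.594.

0.845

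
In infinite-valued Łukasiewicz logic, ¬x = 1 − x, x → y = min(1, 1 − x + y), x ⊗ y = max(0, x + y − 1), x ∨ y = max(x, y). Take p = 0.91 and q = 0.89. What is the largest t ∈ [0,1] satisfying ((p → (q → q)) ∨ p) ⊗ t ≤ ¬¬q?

0.89

q → q = min(1, 1 − 0.89 + 0.89) = min(1, 1.00) = 1.00
p → (q → q) = min(1, 1 − 0.91 + 1.00) = min(1, 1.09) = 1.00
(p → (q → q)) ∨ p = max(1.00, 0.91) = 1.00
So the left factor is (p → (q → q)) ∨ p = 1.00.
¬q = 1 − 0.89 = 0.11
¬¬q = 1 − 0.11 = 0.89
So the right-hand bound is ¬¬q = 0.89.
The residuum of the Łukasiewicz t-norm gives the supremum: min(1, 1 − 1.00 + 0.89).
1 − 1.00 + 0.89 = 0.89, so t = min(1, 0.89) = 0.89.
Check: 1.00 ⊗ 0.89 = max(0, 0.89) = 0.89 ≤ 0.89.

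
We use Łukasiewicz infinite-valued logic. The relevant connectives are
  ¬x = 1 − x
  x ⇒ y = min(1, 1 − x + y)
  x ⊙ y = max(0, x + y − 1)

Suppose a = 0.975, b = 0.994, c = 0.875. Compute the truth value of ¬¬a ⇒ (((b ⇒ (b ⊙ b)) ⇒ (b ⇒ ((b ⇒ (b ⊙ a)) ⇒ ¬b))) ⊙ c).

¬a = 1 − 0.975 = 0.025
¬¬a = 1 − 0.025 = 0.975
b ⊙ b = max(0, 0.994 + 0.994 − 1) = max(0, 0.988) = 0.988
b ⇒ (b ⊙ b) = min(1, 1 − 0.994 + 0.988) = min(1, 0.994) = 0.994
b ⊙ a = max(0, 0.994 + 0.975 − 1) = max(0, 0.969) = 0.969
b ⇒ (b ⊙ a) = min(1, 1 − 0.994 + 0.969) = min(1, 0.975) = 0.975
¬b = 1 − 0.994 = 0.006
(b ⇒ (b ⊙ a)) ⇒ ¬b = min(1, 1 − 0.975 + 0.006) = min(1, 0.031) = 0.031
b ⇒ ((b ⇒ (b ⊙ a)) ⇒ ¬b) = min(1, 1 − 0.994 + 0.031) = min(1, 0.037) = 0.037
(b ⇒ (b ⊙ b)) ⇒ (b ⇒ ((b ⇒ (b ⊙ a)) ⇒ ¬b)) = min(1, 1 − 0.994 + 0.037) = min(1, 0.043) = 0.043
((b ⇒ (b ⊙ b)) ⇒ (b ⇒ ((b ⇒ (b ⊙ a)) ⇒ ¬b))) ⊙ c = max(0, 0.043 + 0.875 − 1) = max(0, -0.082) = 0.000
¬¬a ⇒ (((b ⇒ (b ⊙ b)) ⇒ (b ⇒ ((b ⇒ (b ⊙ a)) ⇒ ¬b))) ⊙ c) = min(1, 1 − 0.975 + 0.000) = min(1, 0.025) = 0.025

0.025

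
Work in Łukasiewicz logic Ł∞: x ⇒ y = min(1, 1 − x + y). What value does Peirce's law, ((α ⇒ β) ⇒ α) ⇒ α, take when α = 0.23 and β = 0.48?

1.00

α ⇒ β = min(1, 1 − 0.23 + 0.48) = min(1, 1.25) = 1.00
(α ⇒ β) ⇒ α = min(1, 1 − 1.00 + 0.23) = min(1, 0.23) = 0.23
((α ⇒ β) ⇒ α) ⇒ α = min(1, 1 − 0.23 + 0.23) = min(1, 1.00) = 1.00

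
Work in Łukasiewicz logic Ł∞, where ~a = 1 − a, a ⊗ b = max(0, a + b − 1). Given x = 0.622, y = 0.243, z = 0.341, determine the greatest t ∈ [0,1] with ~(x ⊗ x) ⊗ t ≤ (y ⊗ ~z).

0.244

x ⊗ x = max(0, 0.622 + 0.622 − 1) = max(0, 0.244) = 0.244
~(x ⊗ x) = 1 − 0.244 = 0.756
So the left factor is ~(x ⊗ x) = 0.756.
~z = 1 − 0.341 = 0.659
y ⊗ ~z = max(0, 0.243 + 0.659 − 1) = max(0, -0.098) = 0.000
So the right-hand bound is y ⊗ ~z = 0.000.
The residuum of the Łukasiewicz t-norm gives the supremum: min(1, 1 − 0.756 + 0.000).
1 − 0.756 + 0.000 = 0.244, so t = min(1, 0.244) = 0.244.
Check: 0.756 ⊗ 0.244 = max(0, 0.000) = 0.000 ≤ 0.000.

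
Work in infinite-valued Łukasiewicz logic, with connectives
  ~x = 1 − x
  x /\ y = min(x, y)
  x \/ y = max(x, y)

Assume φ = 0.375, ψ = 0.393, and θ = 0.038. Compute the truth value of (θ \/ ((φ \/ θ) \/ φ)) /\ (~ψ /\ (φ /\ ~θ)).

0.375

φ \/ θ = max(0.375, 0.038) = 0.375
(φ \/ θ) \/ φ = max(0.375, 0.375) = 0.375
θ \/ ((φ \/ θ) \/ φ) = max(0.038, 0.375) = 0.375
~ψ = 1 − 0.393 = 0.607
~θ = 1 − 0.038 = 0.962
φ /\ ~θ = min(0.375, 0.962) = 0.375
~ψ /\ (φ /\ ~θ) = min(0.607, 0.375) = 0.375
(θ \/ ((φ \/ θ) \/ φ)) /\ (~ψ /\ (φ /\ ~θ)) = min(0.375, 0.375) = 0.375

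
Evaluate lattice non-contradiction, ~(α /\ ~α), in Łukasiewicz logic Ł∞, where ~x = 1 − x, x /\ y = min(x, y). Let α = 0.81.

0.81

~α = 1 − 0.81 = 0.19
α /\ ~α = min(0.81, 0.19) = 0.19
~(α /\ ~α) = 1 − 0.19 = 0.81
(The value 0.81 < 1 shows this instance is not satisfied; not a Ł∞-tautology — its value is 1 − min(a, 1−a).)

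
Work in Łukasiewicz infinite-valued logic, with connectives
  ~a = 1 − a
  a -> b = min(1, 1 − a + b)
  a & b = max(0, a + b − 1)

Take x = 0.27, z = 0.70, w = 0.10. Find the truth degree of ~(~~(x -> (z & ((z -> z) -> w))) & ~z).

z -> z = min(1, 1 − 0.70 + 0.70) = min(1, 1.00) = 1.00
(z -> z) -> w = min(1, 1 − 1.00 + 0.10) = min(1, 0.10) = 0.10
z & ((z -> z) -> w) = max(0, 0.70 + 0.10 − 1) = max(0, -0.20) = 0.00
x -> (z & ((z -> z) -> w)) = min(1, 1 − 0.27 + 0.00) = min(1, 0.73) = 0.73
~(x -> (z & ((z -> z) -> w))) = 1 − 0.73 = 0.27
~~(x -> (z & ((z -> z) -> w))) = 1 − 0.27 = 0.73
~z = 1 − 0.70 = 0.30
~~(x -> (z & ((z -> z) -> w))) & ~z = max(0, 0.73 + 0.30 − 1) = max(0, 0.03) = 0.03
~(~~(x -> (z & ((z -> z) -> w))) & ~z) = 1 − 0.03 = 0.97

0.97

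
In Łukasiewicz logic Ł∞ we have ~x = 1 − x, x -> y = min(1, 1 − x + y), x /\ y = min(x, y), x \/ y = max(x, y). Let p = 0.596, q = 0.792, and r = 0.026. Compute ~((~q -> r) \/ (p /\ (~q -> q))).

0.182

~q = 1 − 0.792 = 0.208
~q -> r = min(1, 1 − 0.208 + 0.026) = min(1, 0.818) = 0.818
~q -> q = min(1, 1 − 0.208 + 0.792) = min(1, 1.584) = 1.000
p /\ (~q -> q) = min(0.596, 1.000) = 0.596
(~q -> r) \/ (p /\ (~q -> q)) = max(0.818, 0.596) = 0.818
~((~q -> r) \/ (p /\ (~q -> q))) = 1 − 0.818 = 0.182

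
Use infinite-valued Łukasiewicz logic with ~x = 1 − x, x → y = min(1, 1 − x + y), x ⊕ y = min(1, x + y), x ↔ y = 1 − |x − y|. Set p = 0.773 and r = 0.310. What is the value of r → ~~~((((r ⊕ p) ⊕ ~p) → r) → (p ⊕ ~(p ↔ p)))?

r ⊕ p = min(1, 0.310 + 0.773) = min(1, 1.083) = 1.000
~p = 1 − 0.773 = 0.227
(r ⊕ p) ⊕ ~p = min(1, 1.000 + 0.227) = min(1, 1.227) = 1.000
((r ⊕ p) ⊕ ~p) → r = min(1, 1 − 1.000 + 0.310) = min(1, 0.310) = 0.310
p ↔ p = 1 − |0.773 − 0.773| = 1 − 0.000 = 1.000
~(p ↔ p) = 1 − 1.000 = 0.000
p ⊕ ~(p ↔ p) = min(1, 0.773 + 0.000) = min(1, 0.773) = 0.773
(((r ⊕ p) ⊕ ~p) → r) → (p ⊕ ~(p ↔ p)) = min(1, 1 − 0.310 + 0.773) = min(1, 1.463) = 1.000
~((((r ⊕ p) ⊕ ~p) → r) → (p ⊕ ~(p ↔ p))) = 1 − 1.000 = 0.000
~~((((r ⊕ p) ⊕ ~p) → r) → (p ⊕ ~(p ↔ p))) = 1 − 0.000 = 1.000
~~~((((r ⊕ p) ⊕ ~p) → r) → (p ⊕ ~(p ↔ p))) = 1 − 1.000 = 0.000
r → ~~~((((r ⊕ p) ⊕ ~p) → r) → (p ⊕ ~(p ↔ p))) = min(1, 1 − 0.310 + 0.000) = min(1, 0.690) = 0.690

0.690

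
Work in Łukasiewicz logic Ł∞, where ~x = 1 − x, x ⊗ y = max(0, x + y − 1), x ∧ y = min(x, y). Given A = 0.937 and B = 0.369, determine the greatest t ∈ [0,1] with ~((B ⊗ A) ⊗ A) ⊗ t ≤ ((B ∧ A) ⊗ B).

0.243

B ⊗ A = max(0, 0.369 + 0.937 − 1) = max(0, 0.306) = 0.306
(B ⊗ A) ⊗ A = max(0, 0.306 + 0.937 − 1) = max(0, 0.243) = 0.243
~((B ⊗ A) ⊗ A) = 1 − 0.243 = 0.757
So the left factor is ~((B ⊗ A) ⊗ A) = 0.757.
B ∧ A = min(0.369, 0.937) = 0.369
(B ∧ A) ⊗ B = max(0, 0.369 + 0.369 − 1) = max(0, -0.262) = 0.000
So the right-hand bound is (B ∧ A) ⊗ B = 0.000.
The residuum of the Łukasiewicz t-norm gives the supremum: min(1, 1 − 0.757 + 0.000).
1 − 0.757 + 0.000 = 0.243, so t = min(1, 0.243) = 0.243.
Check: 0.757 ⊗ 0.243 = max(0, 0.000) = 0.000 ≤ 0.000.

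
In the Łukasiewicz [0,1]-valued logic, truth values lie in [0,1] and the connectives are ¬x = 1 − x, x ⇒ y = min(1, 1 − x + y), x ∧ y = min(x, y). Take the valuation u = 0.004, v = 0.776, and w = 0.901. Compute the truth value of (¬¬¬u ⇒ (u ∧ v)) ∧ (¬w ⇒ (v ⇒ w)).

0.008

¬u = 1 − 0.004 = 0.996
¬¬u = 1 − 0.996 = 0.004
¬¬¬u = 1 − 0.004 = 0.996
u ∧ v = min(0.004, 0.776) = 0.004
¬¬¬u ⇒ (u ∧ v) = min(1, 1 − 0.996 + 0.004) = min(1, 0.008) = 0.008
¬w = 1 − 0.901 = 0.099
v ⇒ w = min(1, 1 − 0.776 + 0.901) = min(1, 1.125) = 1.000
¬w ⇒ (v ⇒ w) = min(1, 1 − 0.099 + 1.000) = min(1, 1.901) = 1.000
(¬¬¬u ⇒ (u ∧ v)) ∧ (¬w ⇒ (v ⇒ w)) = min(0.008, 1.000) = 0.008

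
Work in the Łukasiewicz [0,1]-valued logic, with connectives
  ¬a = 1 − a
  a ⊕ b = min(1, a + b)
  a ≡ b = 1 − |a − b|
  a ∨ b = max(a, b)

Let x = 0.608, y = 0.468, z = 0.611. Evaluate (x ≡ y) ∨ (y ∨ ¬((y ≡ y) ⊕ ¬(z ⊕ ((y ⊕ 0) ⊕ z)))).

x ≡ y = 1 − |0.608 − 0.468| = 1 − 0.140 = 0.860
y ≡ y = 1 − |0.468 − 0.468| = 1 − 0.000 = 1.000
y ⊕ 0 = min(1, 0.468 + 0.000) = min(1, 0.468) = 0.468
(y ⊕ 0) ⊕ z = min(1, 0.468 + 0.611) = min(1, 1.079) = 1.000
z ⊕ ((y ⊕ 0) ⊕ z) = min(1, 0.611 + 1.000) = min(1, 1.611) = 1.000
¬(z ⊕ ((y ⊕ 0) ⊕ z)) = 1 − 1.000 = 0.000
(y ≡ y) ⊕ ¬(z ⊕ ((y ⊕ 0) ⊕ z)) = min(1, 1.000 + 0.000) = min(1, 1.000) = 1.000
¬((y ≡ y) ⊕ ¬(z ⊕ ((y ⊕ 0) ⊕ z))) = 1 − 1.000 = 0.000
y ∨ ¬((y ≡ y) ⊕ ¬(z ⊕ ((y ⊕ 0) ⊕ z))) = max(0.468, 0.000) = 0.468
(x ≡ y) ∨ (y ∨ ¬((y ≡ y) ⊕ ¬(z ⊕ ((y ⊕ 0) ⊕ z)))) = max(0.860, 0.468) = 0.860

0.860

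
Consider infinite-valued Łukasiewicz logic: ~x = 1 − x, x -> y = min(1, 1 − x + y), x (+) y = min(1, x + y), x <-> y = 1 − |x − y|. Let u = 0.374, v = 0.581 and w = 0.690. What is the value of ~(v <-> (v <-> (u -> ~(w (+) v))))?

w (+) v = min(1, 0.690 + 0.581) = min(1, 1.271) = 1.000
~(w (+) v) = 1 − 1.000 = 0.000
u -> ~(w (+) v) = min(1, 1 − 0.374 + 0.000) = min(1, 0.626) = 0.626
v <-> (u -> ~(w (+) v)) = 1 − |0.581 − 0.626| = 1 − 0.045 = 0.955
v <-> (v <-> (u -> ~(w (+) v))) = 1 − |0.581 − 0.955| = 1 − 0.374 = 0.626
~(v <-> (v <-> (u -> ~(w (+) v)))) = 1 − 0.626 = 0.374

0.374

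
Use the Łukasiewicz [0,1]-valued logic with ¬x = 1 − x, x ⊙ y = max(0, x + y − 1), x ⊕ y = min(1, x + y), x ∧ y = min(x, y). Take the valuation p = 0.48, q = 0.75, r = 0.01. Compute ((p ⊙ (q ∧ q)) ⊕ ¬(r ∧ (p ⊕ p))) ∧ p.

q ∧ q = min(0.75, 0.75) = 0.75
p ⊙ (q ∧ q) = max(0, 0.48 + 0.75 − 1) = max(0, 0.23) = 0.23
p ⊕ p = min(1, 0.48 + 0.48) = min(1, 0.96) = 0.96
r ∧ (p ⊕ p) = min(0.01, 0.96) = 0.01
¬(r ∧ (p ⊕ p)) = 1 − 0.01 = 0.99
(p ⊙ (q ∧ q)) ⊕ ¬(r ∧ (p ⊕ p)) = min(1, 0.23 + 0.99) = min(1, 1.22) = 1.00
((p ⊙ (q ∧ q)) ⊕ ¬(r ∧ (p ⊕ p))) ∧ p = min(1.00, 0.48) = 0.48

0.48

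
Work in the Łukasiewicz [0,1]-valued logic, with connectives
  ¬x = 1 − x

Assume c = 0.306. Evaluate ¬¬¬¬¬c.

¬c = 1 − 0.306 = 0.694
¬¬c = 1 − 0.694 = 0.306
¬¬¬c = 1 − 0.306 = 0.694
¬¬¬¬c = 1 − 0.694 = 0.306
¬¬¬¬¬c = 1 − 0.306 = 0.694

0.694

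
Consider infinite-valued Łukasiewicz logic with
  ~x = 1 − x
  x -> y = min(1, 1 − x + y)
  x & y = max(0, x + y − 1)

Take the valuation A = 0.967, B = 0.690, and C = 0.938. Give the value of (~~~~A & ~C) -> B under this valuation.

~A = 1 − 0.967 = 0.033
~~A = 1 − 0.033 = 0.967
~~~A = 1 − 0.967 = 0.033
~~~~A = 1 − 0.033 = 0.967
~C = 1 − 0.938 = 0.062
~~~~A & ~C = max(0, 0.967 + 0.062 − 1) = max(0, 0.029) = 0.029
(~~~~A & ~C) -> B = min(1, 1 − 0.029 + 0.690) = min(1, 1.661) = 1.000

1.000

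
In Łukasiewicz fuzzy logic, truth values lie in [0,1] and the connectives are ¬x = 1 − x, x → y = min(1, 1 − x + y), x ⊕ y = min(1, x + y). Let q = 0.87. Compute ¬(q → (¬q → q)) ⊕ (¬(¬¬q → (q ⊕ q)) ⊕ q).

¬q = 1 − 0.87 = 0.13
¬q → q = min(1, 1 − 0.13 + 0.87) = min(1, 1.74) = 1.00
q → (¬q → q) = min(1, 1 − 0.87 + 1.00) = min(1, 1.13) = 1.00
¬(q → (¬q → q)) = 1 − 1.00 = 0.00
¬¬q = 1 − 0.13 = 0.87
q ⊕ q = min(1, 0.87 + 0.87) = min(1, 1.74) = 1.00
¬¬q → (q ⊕ q) = min(1, 1 − 0.87 + 1.00) = min(1, 1.13) = 1.00
¬(¬¬q → (q ⊕ q)) = 1 − 1.00 = 0.00
¬(¬¬q → (q ⊕ q)) ⊕ q = min(1, 0.00 + 0.87) = min(1, 0.87) = 0.87
¬(q → (¬q → q)) ⊕ (¬(¬¬q → (q ⊕ q)) ⊕ q) = min(1, 0.00 + 0.87) = min(1, 0.87) = 0.87

0.87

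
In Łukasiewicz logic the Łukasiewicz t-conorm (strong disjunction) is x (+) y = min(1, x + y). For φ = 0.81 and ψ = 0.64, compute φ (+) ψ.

φ (+) ψ = min(1, 0.81 + 0.64) = min(1, 1.45) = 1.00
For comparison, the Gödel t-conorm max(x, y) would give 0.81.

1.00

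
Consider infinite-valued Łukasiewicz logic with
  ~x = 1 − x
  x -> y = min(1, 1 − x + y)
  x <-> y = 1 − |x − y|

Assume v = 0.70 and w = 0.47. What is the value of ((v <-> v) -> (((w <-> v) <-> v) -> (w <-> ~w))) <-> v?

0.70

v <-> v = 1 − |0.70 − 0.70| = 1 − 0.00 = 1.00
w <-> v = 1 − |0.47 − 0.70| = 1 − 0.23 = 0.77
(w <-> v) <-> v = 1 − |0.77 − 0.70| = 1 − 0.07 = 0.93
~w = 1 − 0.47 = 0.53
w <-> ~w = 1 − |0.47 − 0.53| = 1 − 0.06 = 0.94
((w <-> v) <-> v) -> (w <-> ~w) = min(1, 1 − 0.93 + 0.94) = min(1, 1.01) = 1.00
(v <-> v) -> (((w <-> v) <-> v) -> (w <-> ~w)) = min(1, 1 − 1.00 + 1.00) = min(1, 1.00) = 1.00
((v <-> v) -> (((w <-> v) <-> v) -> (w <-> ~w))) <-> v = 1 − |1.00 − 0.70| = 1 − 0.30 = 0.70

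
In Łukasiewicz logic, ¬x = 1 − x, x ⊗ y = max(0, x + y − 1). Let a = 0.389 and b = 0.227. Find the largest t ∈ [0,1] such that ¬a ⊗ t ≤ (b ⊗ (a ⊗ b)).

0.389

¬a = 1 − 0.389 = 0.611
So the left factor is ¬a = 0.611.
a ⊗ b = max(0, 0.389 + 0.227 − 1) = max(0, -0.384) = 0.000
b ⊗ (a ⊗ b) = max(0, 0.227 + 0.000 − 1) = max(0, -0.773) = 0.000
So the right-hand bound is b ⊗ (a ⊗ b) = 0.000.
The residuum of the Łukasiewicz t-norm gives the supremum: min(1, 1 − 0.611 + 0.000).
1 − 0.611 + 0.000 = 0.389, so t = min(1, 0.389) = 0.389.
Check: 0.611 ⊗ 0.389 = max(0, 0.000) = 0.000 ≤ 0.000.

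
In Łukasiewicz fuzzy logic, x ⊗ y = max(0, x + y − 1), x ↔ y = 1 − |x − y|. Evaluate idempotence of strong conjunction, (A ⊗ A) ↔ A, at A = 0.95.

A ⊗ A = max(0, 0.95 + 0.95 − 1) = max(0, 0.90) = 0.90
(A ⊗ A) ↔ A = 1 − |0.90 − 0.95| = 1 − 0.05 = 0.95
(The value 0.95 < 1 shows this instance is not satisfied; fails in Ł∞ since a ⊗ a = max(0, 2a−1) ≠ a in general.)

0.95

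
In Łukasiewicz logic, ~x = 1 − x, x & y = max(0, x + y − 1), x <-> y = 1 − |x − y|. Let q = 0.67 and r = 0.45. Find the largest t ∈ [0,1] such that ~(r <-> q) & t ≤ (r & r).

r <-> q = 1 − |0.45 − 0.67| = 1 − 0.22 = 0.78
~(r <-> q) = 1 − 0.78 = 0.22
So the left factor is ~(r <-> q) = 0.22.
r & r = max(0, 0.45 + 0.45 − 1) = max(0, -0.10) = 0.00
So the right-hand bound is r & r = 0.00.
The residuum of the Łukasiewicz t-norm gives the supremum: min(1, 1 − 0.22 + 0.00).
1 − 0.22 + 0.00 = 0.78, so t = min(1, 0.78) = 0.78.
Check: 0.22 & 0.78 = max(0, 0.00) = 0.00 ≤ 0.00.

0.78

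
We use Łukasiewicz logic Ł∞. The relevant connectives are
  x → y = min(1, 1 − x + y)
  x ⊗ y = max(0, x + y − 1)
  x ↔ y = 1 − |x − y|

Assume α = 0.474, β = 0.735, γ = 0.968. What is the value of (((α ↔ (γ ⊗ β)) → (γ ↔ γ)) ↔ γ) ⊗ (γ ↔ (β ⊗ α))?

0.209

γ ⊗ β = max(0, 0.968 + 0.735 − 1) = max(0, 0.703) = 0.703
α ↔ (γ ⊗ β) = 1 − |0.474 − 0.703| = 1 − 0.229 = 0.771
γ ↔ γ = 1 − |0.968 − 0.968| = 1 − 0.000 = 1.000
(α ↔ (γ ⊗ β)) → (γ ↔ γ) = min(1, 1 − 0.771 + 1.000) = min(1, 1.229) = 1.000
((α ↔ (γ ⊗ β)) → (γ ↔ γ)) ↔ γ = 1 − |1.000 − 0.968| = 1 − 0.032 = 0.968
β ⊗ α = max(0, 0.735 + 0.474 − 1) = max(0, 0.209) = 0.209
γ ↔ (β ⊗ α) = 1 − |0.968 − 0.209| = 1 − 0.759 = 0.241
(((α ↔ (γ ⊗ β)) → (γ ↔ γ)) ↔ γ) ⊗ (γ ↔ (β ⊗ α)) = max(0, 0.968 + 0.241 − 1) = max(0, 0.209) = 0.209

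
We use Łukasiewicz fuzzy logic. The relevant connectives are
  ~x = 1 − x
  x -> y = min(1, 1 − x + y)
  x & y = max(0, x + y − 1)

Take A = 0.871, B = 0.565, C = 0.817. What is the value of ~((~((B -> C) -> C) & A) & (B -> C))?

B -> C = min(1, 1 − 0.565 + 0.817) = min(1, 1.252) = 1.000
(B -> C) -> C = min(1, 1 − 1.000 + 0.817) = min(1, 0.817) = 0.817
~((B -> C) -> C) = 1 − 0.817 = 0.183
~((B -> C) -> C) & A = max(0, 0.183 + 0.871 − 1) = max(0, 0.054) = 0.054
(~((B -> C) -> C) & A) & (B -> C) = max(0, 0.054 + 1.000 − 1) = max(0, 0.054) = 0.054
~((~((B -> C) -> C) & A) & (B -> C)) = 1 − 0.054 = 0.946

0.946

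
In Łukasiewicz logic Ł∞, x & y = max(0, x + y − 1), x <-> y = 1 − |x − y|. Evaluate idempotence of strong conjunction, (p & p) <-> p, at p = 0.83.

p & p = max(0, 0.83 + 0.83 − 1) = max(0, 0.66) = 0.66
(p & p) <-> p = 1 − |0.66 − 0.83| = 1 − 0.17 = 0.83
(The value 0.83 < 1 shows this instance is not satisfied; fails in Ł∞ since a ⊗ a = max(0, 2a−1) ≠ a in general.)

0.83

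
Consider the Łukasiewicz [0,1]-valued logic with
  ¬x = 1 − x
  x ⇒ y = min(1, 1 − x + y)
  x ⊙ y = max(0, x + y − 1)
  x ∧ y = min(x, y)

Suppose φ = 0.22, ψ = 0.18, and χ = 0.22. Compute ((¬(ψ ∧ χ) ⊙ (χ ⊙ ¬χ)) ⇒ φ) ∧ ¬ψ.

0.82

ψ ∧ χ = min(0.18, 0.22) = 0.18
¬(ψ ∧ χ) = 1 − 0.18 = 0.82
¬χ = 1 − 0.22 = 0.78
χ ⊙ ¬χ = max(0, 0.22 + 0.78 − 1) = max(0, 0.00) = 0.00
¬(ψ ∧ χ) ⊙ (χ ⊙ ¬χ) = max(0, 0.82 + 0.00 − 1) = max(0, -0.18) = 0.00
(¬(ψ ∧ χ) ⊙ (χ ⊙ ¬χ)) ⇒ φ = min(1, 1 − 0.00 + 0.22) = min(1, 1.22) = 1.00
¬ψ = 1 − 0.18 = 0.82
((¬(ψ ∧ χ) ⊙ (χ ⊙ ¬χ)) ⇒ φ) ∧ ¬ψ = min(1.00, 0.82) = 0.82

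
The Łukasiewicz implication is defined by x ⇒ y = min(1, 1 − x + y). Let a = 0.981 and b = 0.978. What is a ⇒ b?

a ⇒ b = min(1, 1 − 0.981 + 0.978) = min(1, 0.997) = 0.997
For comparison, the Gödel implication (1 if x ≤ y else y) would give 0.978.

0.997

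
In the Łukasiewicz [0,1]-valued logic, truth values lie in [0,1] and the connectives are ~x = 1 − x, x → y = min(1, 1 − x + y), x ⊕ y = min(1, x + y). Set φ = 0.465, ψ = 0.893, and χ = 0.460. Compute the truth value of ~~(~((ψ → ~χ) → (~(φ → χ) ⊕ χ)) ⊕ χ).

0.642

~χ = 1 − 0.460 = 0.540
ψ → ~χ = min(1, 1 − 0.893 + 0.540) = min(1, 0.647) = 0.647
φ → χ = min(1, 1 − 0.465 + 0.460) = min(1, 0.995) = 0.995
~(φ → χ) = 1 − 0.995 = 0.005
~(φ → χ) ⊕ χ = min(1, 0.005 + 0.460) = min(1, 0.465) = 0.465
(ψ → ~χ) → (~(φ → χ) ⊕ χ) = min(1, 1 − 0.647 + 0.465) = min(1, 0.818) = 0.818
~((ψ → ~χ) → (~(φ → χ) ⊕ χ)) = 1 − 0.818 = 0.182
~((ψ → ~χ) → (~(φ → χ) ⊕ χ)) ⊕ χ = min(1, 0.182 + 0.460) = min(1, 0.642) = 0.642
~(~((ψ → ~χ) → (~(φ → χ) ⊕ χ)) ⊕ χ) = 1 − 0.642 = 0.358
~~(~((ψ → ~χ) → (~(φ → χ) ⊕ χ)) ⊕ χ) = 1 − 0.358 = 0.642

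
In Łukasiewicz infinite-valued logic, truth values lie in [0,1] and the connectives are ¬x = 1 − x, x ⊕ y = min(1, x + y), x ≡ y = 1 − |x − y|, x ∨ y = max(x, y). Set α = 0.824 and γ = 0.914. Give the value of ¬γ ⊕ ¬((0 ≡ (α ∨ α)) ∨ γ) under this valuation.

¬γ = 1 − 0.914 = 0.086
α ∨ α = max(0.824, 0.824) = 0.824
0 ≡ (α ∨ α) = 1 − |0.000 − 0.824| = 1 − 0.824 = 0.176
(0 ≡ (α ∨ α)) ∨ γ = max(0.176, 0.914) = 0.914
¬((0 ≡ (α ∨ α)) ∨ γ) = 1 − 0.914 = 0.086
¬γ ⊕ ¬((0 ≡ (α ∨ α)) ∨ γ) = min(1, 0.086 + 0.086) = min(1, 0.172) = 0.172

0.172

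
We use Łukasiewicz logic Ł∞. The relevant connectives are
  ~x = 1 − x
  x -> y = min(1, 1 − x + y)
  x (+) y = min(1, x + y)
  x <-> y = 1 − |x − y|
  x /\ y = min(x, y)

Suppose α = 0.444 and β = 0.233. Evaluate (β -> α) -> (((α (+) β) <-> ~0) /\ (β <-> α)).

0.677

β -> α = min(1, 1 − 0.233 + 0.444) = min(1, 1.211) = 1.000
α (+) β = min(1, 0.444 + 0.233) = min(1, 0.677) = 0.677
~0 = 1 − 0.000 = 1.000
(α (+) β) <-> ~0 = 1 − |0.677 − 1.000| = 1 − 0.323 = 0.677
β <-> α = 1 − |0.233 − 0.444| = 1 − 0.211 = 0.789
((α (+) β) <-> ~0) /\ (β <-> α) = min(0.677, 0.789) = 0.677
(β -> α) -> (((α (+) β) <-> ~0) /\ (β <-> α)) = min(1, 1 − 1.000 + 0.677) = min(1, 0.677) = 0.677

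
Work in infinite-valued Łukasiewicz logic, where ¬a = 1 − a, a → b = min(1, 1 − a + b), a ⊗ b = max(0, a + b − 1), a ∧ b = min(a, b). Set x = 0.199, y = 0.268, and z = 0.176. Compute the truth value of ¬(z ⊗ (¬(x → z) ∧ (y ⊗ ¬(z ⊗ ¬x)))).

1.000

x → z = min(1, 1 − 0.199 + 0.176) = min(1, 0.977) = 0.977
¬(x → z) = 1 − 0.977 = 0.023
¬x = 1 − 0.199 = 0.801
z ⊗ ¬x = max(0, 0.176 + 0.801 − 1) = max(0, -0.023) = 0.000
¬(z ⊗ ¬x) = 1 − 0.000 = 1.000
y ⊗ ¬(z ⊗ ¬x) = max(0, 0.268 + 1.000 − 1) = max(0, 0.268) = 0.268
¬(x → z) ∧ (y ⊗ ¬(z ⊗ ¬x)) = min(0.023, 0.268) = 0.023
z ⊗ (¬(x → z) ∧ (y ⊗ ¬(z ⊗ ¬x))) = max(0, 0.176 + 0.023 − 1) = max(0, -0.801) = 0.000
¬(z ⊗ (¬(x → z) ∧ (y ⊗ ¬(z ⊗ ¬x)))) = 1 − 0.000 = 1.000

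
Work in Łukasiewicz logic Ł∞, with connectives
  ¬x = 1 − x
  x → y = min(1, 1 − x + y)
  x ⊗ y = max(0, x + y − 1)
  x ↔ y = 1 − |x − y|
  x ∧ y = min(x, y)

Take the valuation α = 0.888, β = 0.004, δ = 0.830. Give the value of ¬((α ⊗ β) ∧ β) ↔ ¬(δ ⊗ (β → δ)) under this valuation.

α ⊗ β = max(0, 0.888 + 0.004 − 1) = max(0, -0.108) = 0.000
(α ⊗ β) ∧ β = min(0.000, 0.004) = 0.000
¬((α ⊗ β) ∧ β) = 1 − 0.000 = 1.000
β → δ = min(1, 1 − 0.004 + 0.830) = min(1, 1.826) = 1.000
δ ⊗ (β → δ) = max(0, 0.830 + 1.000 − 1) = max(0, 0.830) = 0.830
¬(δ ⊗ (β → δ)) = 1 − 0.830 = 0.170
¬((α ⊗ β) ∧ β) ↔ ¬(δ ⊗ (β → δ)) = 1 − |1.000 − 0.170| = 1 − 0.830 = 0.170

0.170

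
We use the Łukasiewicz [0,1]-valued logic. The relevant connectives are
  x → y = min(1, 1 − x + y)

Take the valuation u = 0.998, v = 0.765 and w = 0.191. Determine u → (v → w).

v → w = min(1, 1 − 0.765 + 0.191) = min(1, 0.426) = 0.426
u → (v → w) = min(1, 1 − 0.998 + 0.426) = min(1, 0.428) = 0.428

0.428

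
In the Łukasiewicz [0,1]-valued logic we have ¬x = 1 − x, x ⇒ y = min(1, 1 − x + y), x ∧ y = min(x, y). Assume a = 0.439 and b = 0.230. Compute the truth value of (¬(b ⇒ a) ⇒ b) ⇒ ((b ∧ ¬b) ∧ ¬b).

0.230

b ⇒ a = min(1, 1 − 0.230 + 0.439) = min(1, 1.209) = 1.000
¬(b ⇒ a) = 1 − 1.000 = 0.000
¬(b ⇒ a) ⇒ b = min(1, 1 − 0.000 + 0.230) = min(1, 1.230) = 1.000
¬b = 1 − 0.230 = 0.770
b ∧ ¬b = min(0.230, 0.770) = 0.230
(b ∧ ¬b) ∧ ¬b = min(0.230, 0.770) = 0.230
(¬(b ⇒ a) ⇒ b) ⇒ ((b ∧ ¬b) ∧ ¬b) = min(1, 1 − 1.000 + 0.230) = min(1, 0.230) = 0.230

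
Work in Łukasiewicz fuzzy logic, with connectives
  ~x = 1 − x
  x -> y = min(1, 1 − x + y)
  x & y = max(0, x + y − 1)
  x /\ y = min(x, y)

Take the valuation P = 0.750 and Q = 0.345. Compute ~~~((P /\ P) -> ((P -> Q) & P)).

P /\ P = min(0.750, 0.750) = 0.750
P -> Q = min(1, 1 − 0.750 + 0.345) = min(1, 0.595) = 0.595
(P -> Q) & P = max(0, 0.595 + 0.750 − 1) = max(0, 0.345) = 0.345
(P /\ P) -> ((P -> Q) & P) = min(1, 1 − 0.750 + 0.345) = min(1, 0.595) = 0.595
~((P /\ P) -> ((P -> Q) & P)) = 1 − 0.595 = 0.405
~~((P /\ P) -> ((P -> Q) & P)) = 1 − 0.405 = 0.595
~~~((P /\ P) -> ((P -> Q) & P)) = 1 − 0.595 = 0.405

0.405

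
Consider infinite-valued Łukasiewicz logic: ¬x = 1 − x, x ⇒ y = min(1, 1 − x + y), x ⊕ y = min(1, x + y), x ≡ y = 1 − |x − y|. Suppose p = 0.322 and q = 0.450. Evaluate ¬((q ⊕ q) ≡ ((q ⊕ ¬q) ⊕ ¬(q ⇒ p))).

q ⊕ q = min(1, 0.450 + 0.450) = min(1, 0.900) = 0.900
¬q = 1 − 0.450 = 0.550
q ⊕ ¬q = min(1, 0.450 + 0.550) = min(1, 1.000) = 1.000
q ⇒ p = min(1, 1 − 0.450 + 0.322) = min(1, 0.872) = 0.872
¬(q ⇒ p) = 1 − 0.872 = 0.128
(q ⊕ ¬q) ⊕ ¬(q ⇒ p) = min(1, 1.000 + 0.128) = min(1, 1.128) = 1.000
(q ⊕ q) ≡ ((q ⊕ ¬q) ⊕ ¬(q ⇒ p)) = 1 − |0.900 − 1.000| = 1 − 0.100 = 0.900
¬((q ⊕ q) ≡ ((q ⊕ ¬q) ⊕ ¬(q ⇒ p))) = 1 − 0.900 = 0.100

0.100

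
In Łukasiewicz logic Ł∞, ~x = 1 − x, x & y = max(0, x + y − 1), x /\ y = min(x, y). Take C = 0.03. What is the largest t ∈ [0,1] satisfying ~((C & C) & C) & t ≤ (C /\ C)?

0.03

C & C = max(0, 0.03 + 0.03 − 1) = max(0, -0.94) = 0.00
(C & C) & C = max(0, 0.00 + 0.03 − 1) = max(0, -0.97) = 0.00
~((C & C) & C) = 1 − 0.00 = 1.00
So the left factor is ~((C & C) & C) = 1.00.
C /\ C = min(0.03, 0.03) = 0.03
So the right-hand bound is C /\ C = 0.03.
The residuum of the Łukasiewicz t-norm gives the supremum: min(1, 1 − 1.00 + 0.03).
1 − 1.00 + 0.03 = 0.03, so t = min(1, 0.03) = 0.03.
Check: 1.00 & 0.03 = max(0, 0.03) = 0.03 ≤ 0.03.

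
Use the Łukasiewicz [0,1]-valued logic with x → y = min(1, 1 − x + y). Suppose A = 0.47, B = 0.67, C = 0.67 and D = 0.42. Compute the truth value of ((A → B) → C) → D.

0.75

A → B = min(1, 1 − 0.47 + 0.67) = min(1, 1.20) = 1.00
(A → B) → C = min(1, 1 − 1.00 + 0.67) = min(1, 0.67) = 0.67
((A → B) → C) → D = min(1, 1 − 0.67 + 0.42) = min(1, 0.75) = 0.75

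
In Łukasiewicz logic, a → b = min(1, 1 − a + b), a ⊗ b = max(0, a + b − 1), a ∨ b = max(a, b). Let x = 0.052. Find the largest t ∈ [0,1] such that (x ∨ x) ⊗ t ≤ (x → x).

x ∨ x = max(0.052, 0.052) = 0.052
So the left factor is x ∨ x = 0.052.
x → x = min(1, 1 − 0.052 + 0.052) = min(1, 1.000) = 1.000
So the right-hand bound is x → x = 1.000.
The residuum of the Łukasiewicz t-norm gives the supremum: min(1, 1 − 0.052 + 1.000).
1 − 0.052 + 1.000 = 1.948, so t = min(1, 1.948) = 1.000.
Check: 0.052 ⊗ 1.000 = max(0, 0.052) = 0.052 ≤ 1.000.

1.000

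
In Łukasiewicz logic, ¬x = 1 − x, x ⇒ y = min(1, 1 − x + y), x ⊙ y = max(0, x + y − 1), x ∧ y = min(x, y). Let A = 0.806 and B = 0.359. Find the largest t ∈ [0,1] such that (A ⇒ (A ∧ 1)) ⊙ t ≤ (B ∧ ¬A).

0.194

A ∧ 1 = min(0.806, 1.000) = 0.806
A ⇒ (A ∧ 1) = min(1, 1 − 0.806 + 0.806) = min(1, 1.000) = 1.000
So the left factor is A ⇒ (A ∧ 1) = 1.000.
¬A = 1 − 0.806 = 0.194
B ∧ ¬A = min(0.359, 0.194) = 0.194
So the right-hand bound is B ∧ ¬A = 0.194.
The residuum of the Łukasiewicz t-norm gives the supremum: min(1, 1 − 1.000 + 0.194).
1 − 1.000 + 0.194 = 0.194, so t = min(1, 0.194) = 0.194.
Check: 1.000 ⊙ 0.194 = max(0, 0.194) = 0.194 ≤ 0.194.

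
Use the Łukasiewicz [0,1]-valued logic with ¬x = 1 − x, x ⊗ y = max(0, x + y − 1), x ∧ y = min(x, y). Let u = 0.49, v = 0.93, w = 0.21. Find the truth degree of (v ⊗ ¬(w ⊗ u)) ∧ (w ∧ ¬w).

w ⊗ u = max(0, 0.21 + 0.49 − 1) = max(0, -0.30) = 0.00
¬(w ⊗ u) = 1 − 0.00 = 1.00
v ⊗ ¬(w ⊗ u) = max(0, 0.93 + 1.00 − 1) = max(0, 0.93) = 0.93
¬w = 1 − 0.21 = 0.79
w ∧ ¬w = min(0.21, 0.79) = 0.21
(v ⊗ ¬(w ⊗ u)) ∧ (w ∧ ¬w) = min(0.93, 0.21) = 0.21

0.21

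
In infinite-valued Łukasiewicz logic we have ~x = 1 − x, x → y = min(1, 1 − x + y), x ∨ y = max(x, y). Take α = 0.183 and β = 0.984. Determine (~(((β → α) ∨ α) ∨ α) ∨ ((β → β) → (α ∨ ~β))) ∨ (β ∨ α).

β → α = min(1, 1 − 0.984 + 0.183) = min(1, 0.199) = 0.199
(β → α) ∨ α = max(0.199, 0.183) = 0.199
((β → α) ∨ α) ∨ α = max(0.199, 0.183) = 0.199
~(((β → α) ∨ α) ∨ α) = 1 − 0.199 = 0.801
β → β = min(1, 1 − 0.984 + 0.984) = min(1, 1.000) = 1.000
~β = 1 − 0.984 = 0.016
α ∨ ~β = max(0.183, 0.016) = 0.183
(β → β) → (α ∨ ~β) = min(1, 1 − 1.000 + 0.183) = min(1, 0.183) = 0.183
~(((β → α) ∨ α) ∨ α) ∨ ((β → β) → (α ∨ ~β)) = max(0.801, 0.183) = 0.801
β ∨ α = max(0.984, 0.183) = 0.984
(~(((β → α) ∨ α) ∨ α) ∨ ((β → β) → (α ∨ ~β))) ∨ (β ∨ α) = max(0.801, 0.984) = 0.984

0.984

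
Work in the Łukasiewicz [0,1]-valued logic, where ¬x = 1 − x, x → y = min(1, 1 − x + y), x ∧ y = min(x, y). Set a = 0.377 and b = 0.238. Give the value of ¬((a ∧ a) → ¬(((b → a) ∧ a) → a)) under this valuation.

0.377

a ∧ a = min(0.377, 0.377) = 0.377
b → a = min(1, 1 − 0.238 + 0.377) = min(1, 1.139) = 1.000
(b → a) ∧ a = min(1.000, 0.377) = 0.377
((b → a) ∧ a) → a = min(1, 1 − 0.377 + 0.377) = min(1, 1.000) = 1.000
¬(((b → a) ∧ a) → a) = 1 − 1.000 = 0.000
(a ∧ a) → ¬(((b → a) ∧ a) → a) = min(1, 1 − 0.377 + 0.000) = min(1, 0.623) = 0.623
¬((a ∧ a) → ¬(((b → a) ∧ a) → a)) = 1 − 0.623 = 0.377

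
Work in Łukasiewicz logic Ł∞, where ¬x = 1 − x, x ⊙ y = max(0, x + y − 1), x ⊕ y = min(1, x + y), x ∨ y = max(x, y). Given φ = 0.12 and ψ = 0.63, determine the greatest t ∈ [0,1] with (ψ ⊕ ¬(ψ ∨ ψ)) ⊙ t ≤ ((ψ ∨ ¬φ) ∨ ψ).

0.88

ψ ∨ ψ = max(0.63, 0.63) = 0.63
¬(ψ ∨ ψ) = 1 − 0.63 = 0.37
ψ ⊕ ¬(ψ ∨ ψ) = min(1, 0.63 + 0.37) = min(1, 1.00) = 1.00
So the left factor is ψ ⊕ ¬(ψ ∨ ψ) = 1.00.
¬φ = 1 − 0.12 = 0.88
ψ ∨ ¬φ = max(0.63, 0.88) = 0.88
(ψ ∨ ¬φ) ∨ ψ = max(0.88, 0.63) = 0.88
So the right-hand bound is (ψ ∨ ¬φ) ∨ ψ = 0.88.
The residuum of the Łukasiewicz t-norm gives the supremum: min(1, 1 − 1.00 + 0.88).
1 − 1.00 + 0.88 = 0.88, so t = min(1, 0.88) = 0.88.
Check: 1.00 ⊙ 0.88 = max(0, 0.88) = 0.88 ≤ 0.88.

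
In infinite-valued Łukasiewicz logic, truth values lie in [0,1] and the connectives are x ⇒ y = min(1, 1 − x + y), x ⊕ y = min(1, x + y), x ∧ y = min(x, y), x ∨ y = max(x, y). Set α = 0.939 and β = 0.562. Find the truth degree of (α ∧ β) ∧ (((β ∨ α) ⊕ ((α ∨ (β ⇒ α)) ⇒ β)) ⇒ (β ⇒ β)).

0.562

α ∧ β = min(0.939, 0.562) = 0.562
β ∨ α = max(0.562, 0.939) = 0.939
β ⇒ α = min(1, 1 − 0.562 + 0.939) = min(1, 1.377) = 1.000
α ∨ (β ⇒ α) = max(0.939, 1.000) = 1.000
(α ∨ (β ⇒ α)) ⇒ β = min(1, 1 − 1.000 + 0.562) = min(1, 0.562) = 0.562
(β ∨ α) ⊕ ((α ∨ (β ⇒ α)) ⇒ β) = min(1, 0.939 + 0.562) = min(1, 1.501) = 1.000
β ⇒ β = min(1, 1 − 0.562 + 0.562) = min(1, 1.000) = 1.000
((β ∨ α) ⊕ ((α ∨ (β ⇒ α)) ⇒ β)) ⇒ (β ⇒ β) = min(1, 1 − 1.000 + 1.000) = min(1, 1.000) = 1.000
(α ∧ β) ∧ (((β ∨ α) ⊕ ((α ∨ (β ⇒ α)) ⇒ β)) ⇒ (β ⇒ β)) = min(0.562, 1.000) = 0.562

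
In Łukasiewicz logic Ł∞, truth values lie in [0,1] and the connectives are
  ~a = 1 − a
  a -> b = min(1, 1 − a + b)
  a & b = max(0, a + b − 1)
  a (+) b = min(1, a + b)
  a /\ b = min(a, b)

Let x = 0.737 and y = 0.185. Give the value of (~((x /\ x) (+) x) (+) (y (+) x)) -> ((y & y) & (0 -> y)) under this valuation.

0.078

x /\ x = min(0.737, 0.737) = 0.737
(x /\ x) (+) x = min(1, 0.737 + 0.737) = min(1, 1.474) = 1.000
~((x /\ x) (+) x) = 1 − 1.000 = 0.000
y (+) x = min(1, 0.185 + 0.737) = min(1, 0.922) = 0.922
~((x /\ x) (+) x) (+) (y (+) x) = min(1, 0.000 + 0.922) = min(1, 0.922) = 0.922
y & y = max(0, 0.185 + 0.185 − 1) = max(0, -0.630) = 0.000
0 -> y = min(1, 1 − 0.000 + 0.185) = min(1, 1.185) = 1.000
(y & y) & (0 -> y) = max(0, 0.000 + 1.000 − 1) = max(0, 0.000) = 0.000
(~((x /\ x) (+) x) (+) (y (+) x)) -> ((y & y) & (0 -> y)) = min(1, 1 − 0.922 + 0.000) = min(1, 0.078) = 0.078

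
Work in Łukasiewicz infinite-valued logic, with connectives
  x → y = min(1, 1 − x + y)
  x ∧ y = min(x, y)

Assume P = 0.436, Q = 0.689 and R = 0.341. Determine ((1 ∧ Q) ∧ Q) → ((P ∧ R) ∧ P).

0.652

1 ∧ Q = min(1.000, 0.689) = 0.689
(1 ∧ Q) ∧ Q = min(0.689, 0.689) = 0.689
P ∧ R = min(0.436, 0.341) = 0.341
(P ∧ R) ∧ P = min(0.341, 0.436) = 0.341
((1 ∧ Q) ∧ Q) → ((P ∧ R) ∧ P) = min(1, 1 − 0.689 + 0.341) = min(1, 0.652) = 0.652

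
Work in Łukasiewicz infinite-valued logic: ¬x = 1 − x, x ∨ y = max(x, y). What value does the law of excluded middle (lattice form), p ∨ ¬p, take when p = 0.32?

0.68

¬p = 1 − 0.32 = 0.68
p ∨ ¬p = max(0.32, 0.68) = 0.68
(The value 0.68 < 1 shows this instance is not satisfied; not a Ł∞-tautology — its value is max(a, 1−a).)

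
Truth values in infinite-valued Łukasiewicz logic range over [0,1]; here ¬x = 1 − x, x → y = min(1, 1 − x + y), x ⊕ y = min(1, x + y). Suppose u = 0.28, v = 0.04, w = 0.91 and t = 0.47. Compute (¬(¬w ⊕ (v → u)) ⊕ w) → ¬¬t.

¬w = 1 − 0.91 = 0.09
v → u = min(1, 1 − 0.04 + 0.28) = min(1, 1.24) = 1.00
¬w ⊕ (v → u) = min(1, 0.09 + 1.00) = min(1, 1.09) = 1.00
¬(¬w ⊕ (v → u)) = 1 − 1.00 = 0.00
¬(¬w ⊕ (v → u)) ⊕ w = min(1, 0.00 + 0.91) = min(1, 0.91) = 0.91
¬t = 1 − 0.47 = 0.53
¬¬t = 1 − 0.53 = 0.47
(¬(¬w ⊕ (v → u)) ⊕ w) → ¬¬t = min(1, 1 − 0.91 + 0.47) = min(1, 0.56) = 0.56

0.56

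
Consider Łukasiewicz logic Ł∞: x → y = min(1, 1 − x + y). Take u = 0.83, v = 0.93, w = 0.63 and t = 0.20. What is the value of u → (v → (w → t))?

0.81

w → t = min(1, 1 − 0.63 + 0.20) = min(1, 0.57) = 0.57
v → (w → t) = min(1, 1 − 0.93 + 0.57) = min(1, 0.64) = 0.64
u → (v → (w → t)) = min(1, 1 − 0.83 + 0.64) = min(1, 0.81) = 0.81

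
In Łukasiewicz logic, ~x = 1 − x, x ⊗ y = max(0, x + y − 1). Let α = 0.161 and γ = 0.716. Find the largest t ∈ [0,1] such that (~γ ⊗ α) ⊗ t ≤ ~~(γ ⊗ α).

~γ = 1 − 0.716 = 0.284
~γ ⊗ α = max(0, 0.284 + 0.161 − 1) = max(0, -0.555) = 0.000
So the left factor is ~γ ⊗ α = 0.000.
γ ⊗ α = max(0, 0.716 + 0.161 − 1) = max(0, -0.123) = 0.000
~(γ ⊗ α) = 1 − 0.000 = 1.000
~~(γ ⊗ α) = 1 − 1.000 = 0.000
So the right-hand bound is ~~(γ ⊗ α) = 0.000.
The residuum of the Łukasiewicz t-norm gives the supremum: min(1, 1 − 0.000 + 0.000).
1 − 0.000 + 0.000 = 1.000, so t = min(1, 1.000) = 1.000.
Check: 0.000 ⊗ 1.000 = max(0, 0.000) = 0.000 ≤ 0.000.

1.000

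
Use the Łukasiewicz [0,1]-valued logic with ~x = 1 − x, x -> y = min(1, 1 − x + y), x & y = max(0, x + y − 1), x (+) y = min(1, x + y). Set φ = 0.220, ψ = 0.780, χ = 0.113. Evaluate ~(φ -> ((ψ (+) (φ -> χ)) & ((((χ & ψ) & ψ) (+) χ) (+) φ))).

0.000

φ -> χ = min(1, 1 − 0.220 + 0.113) = min(1, 0.893) = 0.893
ψ (+) (φ -> χ) = min(1, 0.780 + 0.893) = min(1, 1.673) = 1.000
χ & ψ = max(0, 0.113 + 0.780 − 1) = max(0, -0.107) = 0.000
(χ & ψ) & ψ = max(0, 0.000 + 0.780 − 1) = max(0, -0.220) = 0.000
((χ & ψ) & ψ) (+) χ = min(1, 0.000 + 0.113) = min(1, 0.113) = 0.113
(((χ & ψ) & ψ) (+) χ) (+) φ = min(1, 0.113 + 0.220) = min(1, 0.333) = 0.333
(ψ (+) (φ -> χ)) & ((((χ & ψ) & ψ) (+) χ) (+) φ) = max(0, 1.000 + 0.333 − 1) = max(0, 0.333) = 0.333
φ -> ((ψ (+) (φ -> χ)) & ((((χ & ψ) & ψ) (+) χ) (+) φ)) = min(1, 1 − 0.220 + 0.333) = min(1, 1.113) = 1.000
~(φ -> ((ψ (+) (φ -> χ)) & ((((χ & ψ) & ψ) (+) χ) (+) φ))) = 1 − 1.000 = 0.000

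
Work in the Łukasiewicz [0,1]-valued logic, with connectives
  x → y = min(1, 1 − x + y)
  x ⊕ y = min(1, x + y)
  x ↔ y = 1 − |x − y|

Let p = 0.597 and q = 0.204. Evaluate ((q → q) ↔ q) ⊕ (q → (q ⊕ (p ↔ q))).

q → q = min(1, 1 − 0.204 + 0.204) = min(1, 1.000) = 1.000
(q → q) ↔ q = 1 − |1.000 − 0.204| = 1 − 0.796 = 0.204
p ↔ q = 1 − |0.597 − 0.204| = 1 − 0.393 = 0.607
q ⊕ (p ↔ q) = min(1, 0.204 + 0.607) = min(1, 0.811) = 0.811
q → (q ⊕ (p ↔ q)) = min(1, 1 − 0.204 + 0.811) = min(1, 1.607) = 1.000
((q → q) ↔ q) ⊕ (q → (q ⊕ (p ↔ q))) = min(1, 0.204 + 1.000) = min(1, 1.204) = 1.000

1.000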